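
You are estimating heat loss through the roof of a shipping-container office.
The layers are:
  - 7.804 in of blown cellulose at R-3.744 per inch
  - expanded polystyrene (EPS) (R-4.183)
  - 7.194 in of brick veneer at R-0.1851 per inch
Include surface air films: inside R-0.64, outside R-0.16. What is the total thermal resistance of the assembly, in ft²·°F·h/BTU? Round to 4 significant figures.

7.804 × 3.744 = 29.218
7.194 × 0.1851 = 1.3316
R_total = 0.64 + 29.218 + 4.183 + 1.3316 + 0.16 = 35.533 ft²·°F·h/BTU

35.53 ft²·°F·h/BTU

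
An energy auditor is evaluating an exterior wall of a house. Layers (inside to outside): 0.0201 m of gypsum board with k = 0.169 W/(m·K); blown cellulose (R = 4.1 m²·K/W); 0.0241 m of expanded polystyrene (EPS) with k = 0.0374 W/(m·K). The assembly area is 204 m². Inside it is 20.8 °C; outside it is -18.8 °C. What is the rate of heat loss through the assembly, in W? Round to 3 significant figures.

0.0201/0.169 = 0.1189
0.0241/0.0374 = 0.6444
R_total = 0.1189 + 4.1 + 0.6444 = 4.863 m²·K/W
Q = A·ΔT/R = 204 × (20.8 − (-18.8)) / 4.863 = 1661 W

1660 W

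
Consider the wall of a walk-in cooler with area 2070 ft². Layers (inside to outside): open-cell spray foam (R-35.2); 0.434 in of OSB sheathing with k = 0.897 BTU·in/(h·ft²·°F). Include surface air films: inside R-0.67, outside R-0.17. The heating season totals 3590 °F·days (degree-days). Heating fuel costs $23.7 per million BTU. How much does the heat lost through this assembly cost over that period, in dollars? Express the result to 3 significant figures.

0.434/0.897 = 0.4838
R_total = 0.67 + 35.2 + 0.4838 + 0.17 = 36.52 ft²·°F·h/BTU
E = A × HDD × 24 / R = 2070 × 3590 × 24 / 36.52 = 4883000 BTU
Cost = 4883000/10⁶ × 23.7 = $115.7

116 dollars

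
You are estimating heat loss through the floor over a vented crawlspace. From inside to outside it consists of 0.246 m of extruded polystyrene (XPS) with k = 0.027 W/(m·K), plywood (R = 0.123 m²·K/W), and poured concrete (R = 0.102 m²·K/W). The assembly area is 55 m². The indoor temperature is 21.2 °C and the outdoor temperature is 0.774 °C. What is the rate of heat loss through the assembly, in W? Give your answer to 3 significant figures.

120 W

0.246/0.027 = 9.111
R_total = 9.111 + 0.123 + 0.102 = 9.336 m²·K/W
Q = A·ΔT/R = 55 × (21.2 − 0.774) / 9.336 = 120.3 W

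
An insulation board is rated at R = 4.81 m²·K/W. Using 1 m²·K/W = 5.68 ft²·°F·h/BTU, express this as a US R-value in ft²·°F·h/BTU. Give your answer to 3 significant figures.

27.3 ft²·°F·h/BTU

R_US = 4.81 × 5.68 = 27.32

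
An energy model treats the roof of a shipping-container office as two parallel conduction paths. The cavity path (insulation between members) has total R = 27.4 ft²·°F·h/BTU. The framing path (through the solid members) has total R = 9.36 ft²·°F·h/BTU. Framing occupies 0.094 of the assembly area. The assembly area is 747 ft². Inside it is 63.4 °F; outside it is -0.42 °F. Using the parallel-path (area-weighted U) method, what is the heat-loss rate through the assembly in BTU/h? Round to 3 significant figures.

U_eff = 0.906/27.4 + 0.094/9.36 = 0.03307 + 0.01004 = 0.04311
R_eff = 1/U_eff = 23.2 ft²·°F·h/BTU
Q = 747 × (63.4 − (-0.42)) / 23.2 = 2055 BTU/h

2060 BTU/h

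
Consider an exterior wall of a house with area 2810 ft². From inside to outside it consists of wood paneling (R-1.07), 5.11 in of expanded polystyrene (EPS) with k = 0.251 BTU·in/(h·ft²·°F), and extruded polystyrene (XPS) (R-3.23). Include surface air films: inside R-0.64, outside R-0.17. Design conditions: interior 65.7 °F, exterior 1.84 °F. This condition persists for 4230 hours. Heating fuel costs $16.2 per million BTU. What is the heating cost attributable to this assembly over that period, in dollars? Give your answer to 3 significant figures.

483 dollars

5.11/0.251 = 20.36
R_total = 0.64 + 1.07 + 20.36 + 3.23 + 0.17 = 25.47 ft²·°F·h/BTU
Q = 2810 × (65.7 − 1.84) / 25.47 = 7046 BTU/h
E = 7046 × 4230 = 29800000 BTU
Cost = 29800000/10⁶ × 16.2 = $482.8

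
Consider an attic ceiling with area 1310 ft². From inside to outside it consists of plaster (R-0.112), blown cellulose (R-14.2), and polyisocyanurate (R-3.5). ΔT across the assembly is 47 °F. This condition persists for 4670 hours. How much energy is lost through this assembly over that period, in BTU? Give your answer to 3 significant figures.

16100000 BTU

R_total = 0.112 + 14.2 + 3.5 = 17.81 ft²·°F·h/BTU
Q = 1310 × 47 / 17.81 = 3457 BTU/h
E = 3457 × 4670 = 16140000 BTU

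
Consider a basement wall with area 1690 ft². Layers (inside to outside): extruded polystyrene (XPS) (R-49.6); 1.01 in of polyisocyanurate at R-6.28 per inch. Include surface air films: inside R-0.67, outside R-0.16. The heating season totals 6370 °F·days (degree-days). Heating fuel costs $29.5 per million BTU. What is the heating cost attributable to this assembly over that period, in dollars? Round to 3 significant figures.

1.01 × 6.28 = 6.343
R_total = 0.67 + 49.6 + 6.343 + 0.16 = 56.77 ft²·°F·h/BTU
E = A × HDD × 24 / R = 1690 × 6370 × 24 / 56.77 = 4551000 BTU
Cost = 4551000/10⁶ × 29.5 = $134.3

134 dollars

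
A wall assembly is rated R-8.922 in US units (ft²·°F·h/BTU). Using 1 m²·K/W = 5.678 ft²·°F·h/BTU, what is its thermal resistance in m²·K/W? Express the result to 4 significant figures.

1.571 m²·K/W

R_SI = 8.922/5.678 = 1.5713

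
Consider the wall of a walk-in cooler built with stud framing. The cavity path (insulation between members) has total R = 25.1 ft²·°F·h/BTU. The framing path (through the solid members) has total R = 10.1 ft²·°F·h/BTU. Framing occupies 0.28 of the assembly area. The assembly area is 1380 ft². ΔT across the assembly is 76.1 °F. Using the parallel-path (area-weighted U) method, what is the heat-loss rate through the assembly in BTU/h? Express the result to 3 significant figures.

5920 BTU/h

U_eff = 0.72/25.1 + 0.28/10.1 = 0.02869 + 0.02772 = 0.05641
R_eff = 1/U_eff = 17.73 ft²·°F·h/BTU
Q = 1380 × 76.1 / 17.73 = 5924 BTU/h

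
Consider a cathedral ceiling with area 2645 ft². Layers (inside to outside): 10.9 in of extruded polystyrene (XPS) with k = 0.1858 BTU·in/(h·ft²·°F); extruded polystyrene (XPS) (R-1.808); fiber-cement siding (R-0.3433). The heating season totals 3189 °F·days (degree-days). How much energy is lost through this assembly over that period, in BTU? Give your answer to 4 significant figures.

10.9/0.1858 = 58.665
R_total = 58.665 + 1.808 + 0.3433 = 60.817 ft²·°F·h/BTU
E = A × HDD × 24 / R = 2645 × 3189 × 24 / 60.817 = 3328700 BTU

3329000 BTU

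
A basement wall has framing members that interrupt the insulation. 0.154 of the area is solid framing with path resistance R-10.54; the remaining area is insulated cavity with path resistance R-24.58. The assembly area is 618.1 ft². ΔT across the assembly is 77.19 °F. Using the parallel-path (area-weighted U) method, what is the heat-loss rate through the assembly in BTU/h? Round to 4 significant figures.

U_eff = 0.846/24.58 + 0.154/10.54 = 0.034418 + 0.014611 = 0.049029
R_eff = 1/U_eff = 20.396 ft²·°F·h/BTU
Q = 618.1 × 77.19 / 20.396 = 2339.2 BTU/h

2339 BTU/h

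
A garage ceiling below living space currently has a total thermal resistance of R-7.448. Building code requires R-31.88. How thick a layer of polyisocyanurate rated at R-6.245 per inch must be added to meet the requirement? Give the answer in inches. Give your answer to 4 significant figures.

3.912 in

ΔR = 31.88 − 7.448 = 24.432 ft²·°F·h/BTU
L = ΔR / (R/in) = 24.432/6.245 = 3.9122 in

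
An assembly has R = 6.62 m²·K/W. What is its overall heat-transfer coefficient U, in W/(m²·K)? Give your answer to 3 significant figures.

0.151 W/(m²·K)

U = 1/R = 1/6.62 = 0.1511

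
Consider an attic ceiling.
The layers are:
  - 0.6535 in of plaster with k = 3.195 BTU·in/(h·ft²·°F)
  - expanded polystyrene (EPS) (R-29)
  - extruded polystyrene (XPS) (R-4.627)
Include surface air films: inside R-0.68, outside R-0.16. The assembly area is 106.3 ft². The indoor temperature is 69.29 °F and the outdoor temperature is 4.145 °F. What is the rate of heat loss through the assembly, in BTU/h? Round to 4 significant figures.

199.7 BTU/h

0.6535/3.195 = 0.20454
R_total = 0.68 + 0.20454 + 29 + 4.627 + 0.16 = 34.672 ft²·°F·h/BTU
Q = A·ΔT/R = 106.3 × (69.29 − 4.145) / 34.672 = 199.73 BTU/h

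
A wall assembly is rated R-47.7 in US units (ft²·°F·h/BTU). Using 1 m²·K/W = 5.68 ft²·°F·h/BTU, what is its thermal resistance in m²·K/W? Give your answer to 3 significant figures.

R_SI = 47.7/5.68 = 8.398

8.40 m²·K/W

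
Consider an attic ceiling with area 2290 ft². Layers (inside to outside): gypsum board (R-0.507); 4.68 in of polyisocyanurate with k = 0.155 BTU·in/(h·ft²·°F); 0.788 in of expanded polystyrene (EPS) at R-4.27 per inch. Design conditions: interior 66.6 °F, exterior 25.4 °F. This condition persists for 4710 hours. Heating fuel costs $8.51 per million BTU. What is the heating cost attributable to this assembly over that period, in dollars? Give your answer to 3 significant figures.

111 dollars

4.68/0.155 = 30.19
0.788 × 4.27 = 3.365
R_total = 0.507 + 30.19 + 3.365 = 34.07 ft²·°F·h/BTU
Q = 2290 × (66.6 − 25.4) / 34.07 = 2770 BTU/h
E = 2770 × 4710 = 13040000 BTU
Cost = 13040000/10⁶ × 8.51 = $111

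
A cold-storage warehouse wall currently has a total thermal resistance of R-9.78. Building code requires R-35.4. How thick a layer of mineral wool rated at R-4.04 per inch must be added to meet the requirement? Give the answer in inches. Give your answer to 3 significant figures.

ΔR = 35.4 − 9.78 = 25.62 ft²·°F·h/BTU
L = ΔR / (R/in) = 25.62/4.04 = 6.342 in

6.34 in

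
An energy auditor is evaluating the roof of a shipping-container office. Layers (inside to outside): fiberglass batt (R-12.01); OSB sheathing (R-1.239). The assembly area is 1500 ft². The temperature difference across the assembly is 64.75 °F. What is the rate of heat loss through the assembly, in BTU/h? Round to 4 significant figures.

7331 BTU/h

R_total = 12.01 + 1.239 = 13.249 ft²·°F·h/BTU
Q = A·ΔT/R = 1500 × 64.75 / 13.249 = 7330.7 BTU/h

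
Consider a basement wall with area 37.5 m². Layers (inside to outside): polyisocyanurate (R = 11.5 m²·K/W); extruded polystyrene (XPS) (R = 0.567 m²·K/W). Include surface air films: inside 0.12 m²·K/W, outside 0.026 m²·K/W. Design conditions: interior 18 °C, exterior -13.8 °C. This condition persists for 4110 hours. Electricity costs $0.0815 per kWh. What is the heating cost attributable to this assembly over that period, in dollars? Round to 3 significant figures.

32.7 dollars

R_total = 0.12 + 11.5 + 0.567 + 0.026 = 12.21 m²·K/W
Q = 37.5 × (18 − (-13.8)) / 12.21 = 97.64 W
E = 97.64 W × 4110 h / 1000 = 401.3 kWh
Cost = 401.3 × 0.0815 = $32.71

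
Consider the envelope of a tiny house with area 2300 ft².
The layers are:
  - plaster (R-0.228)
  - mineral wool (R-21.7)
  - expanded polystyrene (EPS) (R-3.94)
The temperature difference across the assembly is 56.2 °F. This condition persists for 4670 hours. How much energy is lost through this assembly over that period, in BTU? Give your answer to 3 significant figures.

R_total = 0.228 + 21.7 + 3.94 = 25.87 ft²·°F·h/BTU
Q = 2300 × 56.2 / 25.87 = 4997 BTU/h
E = 4997 × 4670 = 23340000 BTU

23300000 BTU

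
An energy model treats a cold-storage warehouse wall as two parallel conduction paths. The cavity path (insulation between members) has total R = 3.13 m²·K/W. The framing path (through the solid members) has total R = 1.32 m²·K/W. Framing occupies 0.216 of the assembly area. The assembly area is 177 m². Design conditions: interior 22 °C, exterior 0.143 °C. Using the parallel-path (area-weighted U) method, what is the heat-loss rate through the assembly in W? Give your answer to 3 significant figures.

1600 W

U_eff = 0.784/3.13 + 0.216/1.32 = 0.2505 + 0.1636 = 0.4141
R_eff = 1/U_eff = 2.415 m²·K/W
Q = 177 × (22 − 0.143) / 2.415 = 1602 W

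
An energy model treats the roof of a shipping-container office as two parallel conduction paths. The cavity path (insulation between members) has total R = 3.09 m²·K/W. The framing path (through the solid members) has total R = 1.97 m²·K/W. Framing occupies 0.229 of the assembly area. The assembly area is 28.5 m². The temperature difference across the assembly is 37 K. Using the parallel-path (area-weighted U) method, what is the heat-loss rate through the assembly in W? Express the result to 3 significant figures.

386 W

U_eff = 0.771/3.09 + 0.229/1.97 = 0.2495 + 0.1162 = 0.3658
R_eff = 1/U_eff = 2.734 m²·K/W
Q = 28.5 × 37 / 2.734 = 385.7 W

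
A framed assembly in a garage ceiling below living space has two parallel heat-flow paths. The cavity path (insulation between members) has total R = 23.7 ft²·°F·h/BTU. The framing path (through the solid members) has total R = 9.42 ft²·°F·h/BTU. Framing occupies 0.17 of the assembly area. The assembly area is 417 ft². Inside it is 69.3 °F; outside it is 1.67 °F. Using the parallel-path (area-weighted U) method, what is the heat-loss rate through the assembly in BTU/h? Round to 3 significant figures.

1500 BTU/h

U_eff = 0.83/23.7 + 0.17/9.42 = 0.03502 + 0.01805 = 0.05307
R_eff = 1/U_eff = 18.84 ft²·°F·h/BTU
Q = 417 × (69.3 − 1.67) / 18.84 = 1497 BTU/h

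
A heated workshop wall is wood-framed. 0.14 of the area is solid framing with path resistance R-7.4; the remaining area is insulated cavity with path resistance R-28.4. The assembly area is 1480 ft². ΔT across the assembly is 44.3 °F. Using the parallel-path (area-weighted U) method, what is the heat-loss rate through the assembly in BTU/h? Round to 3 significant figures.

3230 BTU/h

U_eff = 0.86/28.4 + 0.14/7.4 = 0.03028 + 0.01892 = 0.0492
R_eff = 1/U_eff = 20.32 ft²·°F·h/BTU
Q = 1480 × 44.3 / 20.32 = 3226 BTU/h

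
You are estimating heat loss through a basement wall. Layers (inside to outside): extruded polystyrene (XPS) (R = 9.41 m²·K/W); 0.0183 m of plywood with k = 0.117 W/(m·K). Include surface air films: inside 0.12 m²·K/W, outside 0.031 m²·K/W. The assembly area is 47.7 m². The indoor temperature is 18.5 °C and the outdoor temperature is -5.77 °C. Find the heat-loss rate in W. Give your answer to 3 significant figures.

119 W

0.0183/0.117 = 0.1564
R_total = 0.12 + 9.41 + 0.1564 + 0.031 = 9.717 m²·K/W
Q = A·ΔT/R = 47.7 × (18.5 − (-5.77)) / 9.717 = 119.1 W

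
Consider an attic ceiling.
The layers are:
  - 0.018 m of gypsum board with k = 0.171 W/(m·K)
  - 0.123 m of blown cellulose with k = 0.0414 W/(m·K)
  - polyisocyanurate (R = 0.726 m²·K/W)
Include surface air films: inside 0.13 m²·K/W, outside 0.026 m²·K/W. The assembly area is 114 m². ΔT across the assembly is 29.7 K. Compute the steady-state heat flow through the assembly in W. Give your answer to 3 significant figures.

855 W

0.018/0.171 = 0.1053
0.123/0.0414 = 2.971
R_total = 0.13 + 0.1053 + 2.971 + 0.726 + 0.026 = 3.958 m²·K/W
Q = A·ΔT/R = 114 × 29.7 / 3.958 = 855.4 W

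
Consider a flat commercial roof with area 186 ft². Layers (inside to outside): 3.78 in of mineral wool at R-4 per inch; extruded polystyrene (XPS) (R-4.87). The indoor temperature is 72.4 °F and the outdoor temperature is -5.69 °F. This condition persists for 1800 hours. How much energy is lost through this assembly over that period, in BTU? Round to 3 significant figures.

1310000 BTU

3.78 × 4 = 15.12
R_total = 15.12 + 4.87 = 19.99 ft²·°F·h/BTU
Q = 186 × (72.4 − (-5.69)) / 19.99 = 726.6 BTU/h
E = 726.6 × 1800 = 1308000 BTU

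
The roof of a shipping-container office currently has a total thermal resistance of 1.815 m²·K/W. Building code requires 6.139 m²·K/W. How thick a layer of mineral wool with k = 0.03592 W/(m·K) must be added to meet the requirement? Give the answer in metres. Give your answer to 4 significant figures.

ΔR = 6.139 − 1.815 = 4.324 m²·K/W
L = ΔR × k = 4.324 × 0.03592 = 0.15532 m

0.1553 m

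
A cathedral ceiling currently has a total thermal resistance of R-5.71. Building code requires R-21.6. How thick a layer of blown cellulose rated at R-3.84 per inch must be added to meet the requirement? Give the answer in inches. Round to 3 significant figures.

ΔR = 21.6 − 5.71 = 15.89 ft²·°F·h/BTU
L = ΔR / (R/in) = 15.89/3.84 = 4.138 in

4.14 in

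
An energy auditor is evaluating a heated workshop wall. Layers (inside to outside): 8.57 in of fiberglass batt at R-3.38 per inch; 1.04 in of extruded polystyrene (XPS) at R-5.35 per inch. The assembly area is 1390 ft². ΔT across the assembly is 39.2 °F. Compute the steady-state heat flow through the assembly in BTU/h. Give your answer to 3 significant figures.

8.57 × 3.38 = 28.97
1.04 × 5.35 = 5.564
R_total = 28.97 + 5.564 = 34.53 ft²·°F·h/BTU
Q = A·ΔT/R = 1390 × 39.2 / 34.53 = 1578 BTU/h

1580 BTU/h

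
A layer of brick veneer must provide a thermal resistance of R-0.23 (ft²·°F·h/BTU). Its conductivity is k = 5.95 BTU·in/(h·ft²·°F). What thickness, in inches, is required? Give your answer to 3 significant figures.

L = R × k = 0.23 × 5.95 = 1.369 in

1.37 in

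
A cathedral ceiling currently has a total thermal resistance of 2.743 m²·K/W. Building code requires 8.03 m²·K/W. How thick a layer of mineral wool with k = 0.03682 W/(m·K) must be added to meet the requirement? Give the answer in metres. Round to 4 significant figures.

0.1947 m

ΔR = 8.03 − 2.743 = 5.287 m²·K/W
L = ΔR × k = 5.287 × 0.03682 = 0.19467 m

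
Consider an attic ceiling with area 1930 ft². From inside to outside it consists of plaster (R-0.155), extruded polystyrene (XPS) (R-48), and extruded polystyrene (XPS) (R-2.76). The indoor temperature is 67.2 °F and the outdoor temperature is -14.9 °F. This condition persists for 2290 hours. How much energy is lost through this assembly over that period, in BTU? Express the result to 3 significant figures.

7130000 BTU

R_total = 0.155 + 48 + 2.76 = 50.91 ft²·°F·h/BTU
Q = 1930 × (67.2 − (-14.9)) / 50.91 = 3112 BTU/h
E = 3112 × 2290 = 7127000 BTU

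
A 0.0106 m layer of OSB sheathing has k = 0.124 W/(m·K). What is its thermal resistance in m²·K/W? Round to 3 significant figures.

R = L/k = 0.0106/0.124 = 0.08548 m²·K/W

0.0855 m²·K/W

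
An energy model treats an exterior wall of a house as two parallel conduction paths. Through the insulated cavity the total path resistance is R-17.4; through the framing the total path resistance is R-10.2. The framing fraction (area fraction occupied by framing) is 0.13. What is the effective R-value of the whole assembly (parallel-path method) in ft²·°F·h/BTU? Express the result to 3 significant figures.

15.9 ft²·°F·h/BTU

U_eff = 0.87/17.4 + 0.13/10.2 = 0.05 + 0.01275 = 0.06275
R_eff = 1/U_eff = 15.94 ft²·°F·h/BTU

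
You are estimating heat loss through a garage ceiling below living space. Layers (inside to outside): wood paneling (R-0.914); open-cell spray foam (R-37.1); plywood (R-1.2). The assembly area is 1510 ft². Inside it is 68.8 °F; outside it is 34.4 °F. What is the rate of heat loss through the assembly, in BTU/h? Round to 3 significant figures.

R_total = 0.914 + 37.1 + 1.2 = 39.21 ft²·°F·h/BTU
Q = A·ΔT/R = 1510 × (68.8 − 34.4) / 39.21 = 1325 BTU/h

1320 BTU/h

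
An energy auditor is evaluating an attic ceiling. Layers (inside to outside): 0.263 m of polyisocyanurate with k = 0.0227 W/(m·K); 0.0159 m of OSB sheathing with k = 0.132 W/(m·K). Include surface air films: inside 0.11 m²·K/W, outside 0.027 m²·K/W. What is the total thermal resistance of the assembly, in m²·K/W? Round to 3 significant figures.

0.263/0.0227 = 11.59
0.0159/0.132 = 0.1205
R_total = 0.11 + 11.59 + 0.1205 + 0.027 = 11.84 m²·K/W

11.8 m²·K/W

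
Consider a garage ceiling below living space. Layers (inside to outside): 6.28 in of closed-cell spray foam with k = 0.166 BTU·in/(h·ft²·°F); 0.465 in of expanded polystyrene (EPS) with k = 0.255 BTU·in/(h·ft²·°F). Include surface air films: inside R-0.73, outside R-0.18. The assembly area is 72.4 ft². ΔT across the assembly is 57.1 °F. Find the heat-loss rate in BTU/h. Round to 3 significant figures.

102 BTU/h

6.28/0.166 = 37.83
0.465/0.255 = 1.824
R_total = 0.73 + 37.83 + 1.824 + 0.18 = 40.56 ft²·°F·h/BTU
Q = A·ΔT/R = 72.4 × 57.1 / 40.56 = 101.9 BTU/h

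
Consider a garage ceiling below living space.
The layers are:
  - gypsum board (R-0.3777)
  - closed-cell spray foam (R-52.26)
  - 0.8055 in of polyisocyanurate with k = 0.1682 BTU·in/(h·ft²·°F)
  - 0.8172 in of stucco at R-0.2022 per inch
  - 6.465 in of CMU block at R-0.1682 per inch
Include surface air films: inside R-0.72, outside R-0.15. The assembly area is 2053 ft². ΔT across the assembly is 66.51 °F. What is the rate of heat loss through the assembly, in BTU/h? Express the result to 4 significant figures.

2293 BTU/h

0.8055/0.1682 = 4.7889
0.8172 × 0.2022 = 0.16524
6.465 × 0.1682 = 1.0874
R_total = 0.72 + 0.3777 + 52.26 + 4.7889 + 0.16524 + 1.0874 + 0.15 = 59.549 ft²·°F·h/BTU
Q = A·ΔT/R = 2053 × 66.51 / 59.549 = 2293 BTU/h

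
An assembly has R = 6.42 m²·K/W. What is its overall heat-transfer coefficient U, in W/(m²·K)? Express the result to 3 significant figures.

U = 1/R = 1/6.42 = 0.1558

0.156 W/(m²·K)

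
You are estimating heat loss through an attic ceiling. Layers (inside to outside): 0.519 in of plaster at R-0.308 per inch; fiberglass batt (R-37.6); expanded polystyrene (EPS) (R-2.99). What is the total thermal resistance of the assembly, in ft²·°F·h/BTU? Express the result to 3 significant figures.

0.519 × 0.308 = 0.1599
R_total = 0.1599 + 37.6 + 2.99 = 40.75 ft²·°F·h/BTU

40.7 ft²·°F·h/BTU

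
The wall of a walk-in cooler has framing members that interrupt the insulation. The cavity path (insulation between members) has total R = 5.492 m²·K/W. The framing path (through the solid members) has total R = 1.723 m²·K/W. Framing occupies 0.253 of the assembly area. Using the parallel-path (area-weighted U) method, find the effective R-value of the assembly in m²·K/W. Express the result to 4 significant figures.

3.535 m²·K/W

U_eff = 0.747/5.492 + 0.253/1.723 = 0.13602 + 0.14684 = 0.28285
R_eff = 1/U_eff = 3.5354 m²·K/W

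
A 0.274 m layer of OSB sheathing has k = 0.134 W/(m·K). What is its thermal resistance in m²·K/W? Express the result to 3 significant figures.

R = L/k = 0.274/0.134 = 2.045 m²·K/W

2.04 m²·K/W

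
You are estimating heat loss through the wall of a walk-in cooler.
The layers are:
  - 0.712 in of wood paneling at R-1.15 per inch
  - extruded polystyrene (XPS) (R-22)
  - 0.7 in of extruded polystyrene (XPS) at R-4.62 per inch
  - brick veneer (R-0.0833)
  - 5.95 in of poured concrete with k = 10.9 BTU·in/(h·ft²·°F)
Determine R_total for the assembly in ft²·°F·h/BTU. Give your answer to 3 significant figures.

0.712 × 1.15 = 0.8188
0.7 × 4.62 = 3.234
5.95/10.9 = 0.5459
R_total = 0.8188 + 22 + 3.234 + 0.0833 + 0.5459 = 26.68 ft²·°F·h/BTU

26.7 ft²·°F·h/BTU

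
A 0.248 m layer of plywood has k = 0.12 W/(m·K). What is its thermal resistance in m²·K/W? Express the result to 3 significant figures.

2.07 m²·K/W

R = L/k = 0.248/0.12 = 2.067 m²·K/W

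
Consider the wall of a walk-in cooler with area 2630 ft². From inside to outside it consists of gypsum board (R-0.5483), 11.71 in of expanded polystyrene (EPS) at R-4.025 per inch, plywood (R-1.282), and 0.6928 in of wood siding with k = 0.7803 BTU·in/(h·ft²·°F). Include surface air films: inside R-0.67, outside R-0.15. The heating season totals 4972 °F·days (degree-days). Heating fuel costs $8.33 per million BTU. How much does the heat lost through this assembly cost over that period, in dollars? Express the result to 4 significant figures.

11.71 × 4.025 = 47.133
0.6928/0.7803 = 0.88786
R_total = 0.67 + 0.5483 + 47.133 + 1.282 + 0.88786 + 0.15 = 50.671 ft²·°F·h/BTU
E = A × HDD × 24 / R = 2630 × 4972 × 24 / 50.671 = 6193500 BTU
Cost = 6193500/10⁶ × 8.33 = $51.592

51.59 dollars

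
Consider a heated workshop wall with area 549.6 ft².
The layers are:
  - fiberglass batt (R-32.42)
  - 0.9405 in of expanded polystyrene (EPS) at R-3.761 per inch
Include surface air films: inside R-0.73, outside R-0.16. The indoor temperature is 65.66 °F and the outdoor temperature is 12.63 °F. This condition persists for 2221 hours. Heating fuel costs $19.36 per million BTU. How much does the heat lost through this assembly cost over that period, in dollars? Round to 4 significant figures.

34.01 dollars

0.9405 × 3.761 = 3.5372
R_total = 0.73 + 32.42 + 3.5372 + 0.16 = 36.847 ft²·°F·h/BTU
Q = 549.6 × (65.66 − 12.63) / 36.847 = 790.98 BTU/h
E = 790.98 × 2221 = 1756800 BTU
Cost = 1756800/10⁶ × 19.36 = $34.011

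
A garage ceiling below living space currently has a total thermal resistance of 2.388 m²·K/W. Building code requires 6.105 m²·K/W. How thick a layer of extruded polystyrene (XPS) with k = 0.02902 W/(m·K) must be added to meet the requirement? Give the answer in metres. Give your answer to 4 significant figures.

ΔR = 6.105 − 2.388 = 3.717 m²·K/W
L = ΔR × k = 3.717 × 0.02902 = 0.10787 m

0.1079 m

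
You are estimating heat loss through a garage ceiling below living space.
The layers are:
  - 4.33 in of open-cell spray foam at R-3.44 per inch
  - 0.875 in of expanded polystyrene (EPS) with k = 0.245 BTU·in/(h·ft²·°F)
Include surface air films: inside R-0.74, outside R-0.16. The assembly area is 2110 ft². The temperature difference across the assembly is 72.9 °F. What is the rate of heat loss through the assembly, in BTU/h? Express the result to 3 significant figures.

4.33 × 3.44 = 14.9
0.875/0.245 = 3.571
R_total = 0.74 + 14.9 + 3.571 + 0.16 = 19.37 ft²·°F·h/BTU
Q = A·ΔT/R = 2110 × 72.9 / 19.37 = 7942 BTU/h

7940 BTU/h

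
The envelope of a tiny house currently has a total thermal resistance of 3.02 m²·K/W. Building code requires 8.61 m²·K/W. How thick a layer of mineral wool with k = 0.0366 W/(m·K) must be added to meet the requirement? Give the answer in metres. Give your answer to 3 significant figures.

ΔR = 8.61 − 3.02 = 5.59 m²·K/W
L = ΔR × k = 5.59 × 0.0366 = 0.2046 m

0.205 m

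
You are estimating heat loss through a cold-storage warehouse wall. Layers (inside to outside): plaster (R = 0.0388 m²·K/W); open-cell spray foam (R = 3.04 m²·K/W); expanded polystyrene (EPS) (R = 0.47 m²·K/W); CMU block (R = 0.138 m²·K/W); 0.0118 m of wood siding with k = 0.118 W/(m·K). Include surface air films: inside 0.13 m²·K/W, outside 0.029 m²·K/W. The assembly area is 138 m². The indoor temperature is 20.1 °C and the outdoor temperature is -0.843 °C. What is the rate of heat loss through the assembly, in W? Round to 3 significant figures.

732 W

0.0118/0.118 = 0.1
R_total = 0.13 + 0.0388 + 3.04 + 0.47 + 0.138 + 0.1 + 0.029 = 3.946 m²·K/W
Q = A·ΔT/R = 138 × (20.1 − (-0.843)) / 3.946 = 732.5 W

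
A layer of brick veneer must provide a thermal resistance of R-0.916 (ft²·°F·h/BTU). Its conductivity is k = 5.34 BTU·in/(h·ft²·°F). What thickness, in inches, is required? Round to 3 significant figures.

L = R × k = 0.916 × 5.34 = 4.891 in

4.89 in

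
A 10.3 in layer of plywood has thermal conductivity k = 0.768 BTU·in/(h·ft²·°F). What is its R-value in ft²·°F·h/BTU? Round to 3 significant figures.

R = L/k = 10.3/0.768 = 13.41 ft²·°F·h/BTU

13.4 ft²·°F·h/BTU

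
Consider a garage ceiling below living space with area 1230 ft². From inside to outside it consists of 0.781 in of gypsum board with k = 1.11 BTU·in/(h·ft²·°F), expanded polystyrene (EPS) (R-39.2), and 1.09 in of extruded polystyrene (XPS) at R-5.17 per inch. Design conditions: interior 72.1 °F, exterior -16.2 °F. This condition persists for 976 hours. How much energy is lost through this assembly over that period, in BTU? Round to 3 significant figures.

0.781/1.11 = 0.7036
1.09 × 5.17 = 5.635
R_total = 0.7036 + 39.2 + 5.635 = 45.54 ft²·°F·h/BTU
Q = 1230 × (72.1 − (-16.2)) / 45.54 = 2385 BTU/h
E = 2385 × 976 = 2328000 BTU

2330000 BTU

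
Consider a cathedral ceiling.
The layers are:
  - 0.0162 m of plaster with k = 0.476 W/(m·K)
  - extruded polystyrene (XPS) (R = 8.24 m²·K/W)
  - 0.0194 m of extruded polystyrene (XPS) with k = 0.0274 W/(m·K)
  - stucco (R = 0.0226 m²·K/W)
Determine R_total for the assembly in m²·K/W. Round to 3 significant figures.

9.00 m²·K/W

0.0162/0.476 = 0.03403
0.0194/0.0274 = 0.708
R_total = 0.03403 + 8.24 + 0.708 + 0.0226 = 9.005 m²·K/W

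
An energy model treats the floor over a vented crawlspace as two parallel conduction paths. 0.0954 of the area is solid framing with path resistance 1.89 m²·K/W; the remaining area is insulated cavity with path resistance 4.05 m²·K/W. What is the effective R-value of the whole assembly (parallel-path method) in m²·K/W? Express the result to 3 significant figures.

U_eff = 0.9046/4.05 + 0.0954/1.89 = 0.2234 + 0.05048 = 0.2738
R_eff = 1/U_eff = 3.652 m²·K/W

3.65 m²·K/W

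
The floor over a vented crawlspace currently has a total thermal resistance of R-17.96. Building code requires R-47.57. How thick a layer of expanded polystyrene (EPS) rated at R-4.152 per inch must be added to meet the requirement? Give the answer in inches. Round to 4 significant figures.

7.132 in

ΔR = 47.57 − 17.96 = 29.61 ft²·°F·h/BTU
L = ΔR / (R/in) = 29.61/4.152 = 7.1315 in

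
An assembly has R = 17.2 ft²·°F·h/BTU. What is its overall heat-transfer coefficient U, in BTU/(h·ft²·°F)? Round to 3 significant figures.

U = 1/R = 1/17.2 = 0.05814

0.0581 BTU/(h·ft²·°F)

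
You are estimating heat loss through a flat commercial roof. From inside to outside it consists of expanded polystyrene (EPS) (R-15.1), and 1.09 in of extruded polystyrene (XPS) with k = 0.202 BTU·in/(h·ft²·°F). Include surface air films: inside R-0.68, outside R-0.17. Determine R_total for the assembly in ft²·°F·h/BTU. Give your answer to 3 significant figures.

1.09/0.202 = 5.396
R_total = 0.68 + 15.1 + 5.396 + 0.17 = 21.35 ft²·°F·h/BTU

21.3 ft²·°F·h/BTU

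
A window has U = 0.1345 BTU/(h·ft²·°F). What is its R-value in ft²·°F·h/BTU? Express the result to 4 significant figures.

7.435 ft²·°F·h/BTU

R = 1/U = 1/0.1345 = 7.4349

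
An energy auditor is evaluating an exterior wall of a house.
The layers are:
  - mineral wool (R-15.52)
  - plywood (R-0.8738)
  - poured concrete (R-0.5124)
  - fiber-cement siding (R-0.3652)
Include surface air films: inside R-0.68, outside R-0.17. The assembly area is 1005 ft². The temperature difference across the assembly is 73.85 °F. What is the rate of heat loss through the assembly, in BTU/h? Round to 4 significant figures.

R_total = 0.68 + 15.52 + 0.8738 + 0.5124 + 0.3652 + 0.17 = 18.121 ft²·°F·h/BTU
Q = A·ΔT/R = 1005 × 73.85 / 18.121 = 4095.7 BTU/h

4096 BTU/h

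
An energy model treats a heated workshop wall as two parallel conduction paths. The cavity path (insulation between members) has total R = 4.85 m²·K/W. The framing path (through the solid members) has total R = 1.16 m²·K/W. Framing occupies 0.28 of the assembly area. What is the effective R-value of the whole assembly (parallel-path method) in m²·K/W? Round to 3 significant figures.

2.57 m²·K/W

U_eff = 0.72/4.85 + 0.28/1.16 = 0.1485 + 0.2414 = 0.3898
R_eff = 1/U_eff = 2.565 m²·K/W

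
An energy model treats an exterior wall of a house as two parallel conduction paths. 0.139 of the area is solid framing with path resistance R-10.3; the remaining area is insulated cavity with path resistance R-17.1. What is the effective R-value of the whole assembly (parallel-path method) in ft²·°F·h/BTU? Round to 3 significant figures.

15.7 ft²·°F·h/BTU

U_eff = 0.861/17.1 + 0.139/10.3 = 0.05035 + 0.0135 = 0.06385
R_eff = 1/U_eff = 15.66 ft²·°F·h/BTU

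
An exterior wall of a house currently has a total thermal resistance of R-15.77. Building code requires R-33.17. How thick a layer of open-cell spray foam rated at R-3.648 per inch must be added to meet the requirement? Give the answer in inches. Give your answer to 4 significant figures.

ΔR = 33.17 − 15.77 = 17.4 ft²·°F·h/BTU
L = ΔR / (R/in) = 17.4/3.648 = 4.7697 in

4.770 in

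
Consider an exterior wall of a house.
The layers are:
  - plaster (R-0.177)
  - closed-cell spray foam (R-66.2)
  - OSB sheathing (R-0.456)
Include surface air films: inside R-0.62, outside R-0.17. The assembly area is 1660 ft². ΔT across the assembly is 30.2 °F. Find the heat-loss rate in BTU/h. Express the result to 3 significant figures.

R_total = 0.62 + 0.177 + 66.2 + 0.456 + 0.17 = 67.62 ft²·°F·h/BTU
Q = A·ΔT/R = 1660 × 30.2 / 67.62 = 741.3 BTU/h

741 BTU/h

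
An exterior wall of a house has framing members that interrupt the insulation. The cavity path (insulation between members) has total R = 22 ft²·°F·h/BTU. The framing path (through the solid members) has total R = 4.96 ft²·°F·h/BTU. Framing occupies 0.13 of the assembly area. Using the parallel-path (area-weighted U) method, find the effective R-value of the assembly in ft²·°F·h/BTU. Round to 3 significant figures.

U_eff = 0.87/22 + 0.13/4.96 = 0.03955 + 0.02621 = 0.06576
R_eff = 1/U_eff = 15.21 ft²·°F·h/BTU

15.2 ft²·°F·h/BTU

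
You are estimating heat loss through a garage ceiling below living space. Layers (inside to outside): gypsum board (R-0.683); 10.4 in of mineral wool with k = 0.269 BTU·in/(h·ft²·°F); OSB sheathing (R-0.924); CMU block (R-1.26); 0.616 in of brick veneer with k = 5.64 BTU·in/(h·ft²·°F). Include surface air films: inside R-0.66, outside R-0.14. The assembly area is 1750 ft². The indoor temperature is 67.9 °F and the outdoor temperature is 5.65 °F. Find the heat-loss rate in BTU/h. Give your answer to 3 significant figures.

2570 BTU/h

10.4/0.269 = 38.66
0.616/5.64 = 0.1092
R_total = 0.66 + 0.683 + 38.66 + 0.924 + 1.26 + 0.1092 + 0.14 = 42.44 ft²·°F·h/BTU
Q = A·ΔT/R = 1750 × (67.9 − 5.65) / 42.44 = 2567 BTU/h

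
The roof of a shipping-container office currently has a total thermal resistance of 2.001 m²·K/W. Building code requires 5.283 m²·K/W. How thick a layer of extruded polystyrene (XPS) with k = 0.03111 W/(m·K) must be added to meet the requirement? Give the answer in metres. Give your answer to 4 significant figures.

0.1021 m

ΔR = 5.283 − 2.001 = 3.282 m²·K/W
L = ΔR × k = 3.282 × 0.03111 = 0.1021 m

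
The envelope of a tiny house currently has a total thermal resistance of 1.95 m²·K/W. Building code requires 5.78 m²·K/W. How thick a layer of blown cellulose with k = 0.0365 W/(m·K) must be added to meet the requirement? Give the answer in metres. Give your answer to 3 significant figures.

ΔR = 5.78 − 1.95 = 3.83 m²·K/W
L = ΔR × k = 3.83 × 0.0365 = 0.1398 m

0.140 m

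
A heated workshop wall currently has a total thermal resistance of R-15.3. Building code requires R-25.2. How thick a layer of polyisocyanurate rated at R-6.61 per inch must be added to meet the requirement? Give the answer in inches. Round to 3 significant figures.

1.50 in

ΔR = 25.2 − 15.3 = 9.9 ft²·°F·h/BTU
L = ΔR / (R/in) = 9.9/6.61 = 1.498 in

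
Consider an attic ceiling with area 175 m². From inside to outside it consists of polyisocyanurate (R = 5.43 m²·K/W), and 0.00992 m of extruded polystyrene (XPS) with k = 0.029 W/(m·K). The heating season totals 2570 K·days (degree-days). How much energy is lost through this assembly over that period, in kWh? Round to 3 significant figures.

0.00992/0.029 = 0.3421
R_total = 5.43 + 0.3421 = 5.772 m²·K/W
E = A × HDD × 24 / R / 1000 = 175 × 2570 × 24 / 5.772 / 1000 = 1870 kWh

1870 kWh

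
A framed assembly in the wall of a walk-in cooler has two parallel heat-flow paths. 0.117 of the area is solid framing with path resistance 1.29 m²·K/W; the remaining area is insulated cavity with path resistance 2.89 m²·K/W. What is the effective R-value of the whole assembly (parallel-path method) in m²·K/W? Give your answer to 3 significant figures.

U_eff = 0.883/2.89 + 0.117/1.29 = 0.3055 + 0.0907 = 0.3962
R_eff = 1/U_eff = 2.524 m²·K/W

2.52 m²·K/W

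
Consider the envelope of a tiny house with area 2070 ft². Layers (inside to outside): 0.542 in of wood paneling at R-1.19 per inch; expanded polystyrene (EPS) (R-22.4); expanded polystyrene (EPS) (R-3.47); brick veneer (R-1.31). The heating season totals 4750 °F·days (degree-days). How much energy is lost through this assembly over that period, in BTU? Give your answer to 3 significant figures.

8480000 BTU

0.542 × 1.19 = 0.645
R_total = 0.645 + 22.4 + 3.47 + 1.31 = 27.82 ft²·°F·h/BTU
E = A × HDD × 24 / R = 2070 × 4750 × 24 / 27.82 = 8481000 BTU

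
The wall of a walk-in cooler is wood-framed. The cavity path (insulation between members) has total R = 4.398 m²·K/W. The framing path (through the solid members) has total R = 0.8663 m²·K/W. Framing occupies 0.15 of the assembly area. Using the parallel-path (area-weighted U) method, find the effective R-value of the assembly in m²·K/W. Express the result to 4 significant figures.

2.729 m²·K/W

U_eff = 0.85/4.398 + 0.15/0.8663 = 0.19327 + 0.17315 = 0.36642
R_eff = 1/U_eff = 2.7291 m²·K/W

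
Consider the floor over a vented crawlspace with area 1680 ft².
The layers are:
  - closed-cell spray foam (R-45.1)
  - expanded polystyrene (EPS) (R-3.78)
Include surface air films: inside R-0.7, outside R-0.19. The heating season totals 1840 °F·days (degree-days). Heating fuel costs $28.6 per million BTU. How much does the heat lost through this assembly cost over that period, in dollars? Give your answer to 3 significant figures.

R_total = 0.7 + 45.1 + 3.78 + 0.19 = 49.77 ft²·°F·h/BTU
E = A × HDD × 24 / R = 1680 × 1840 × 24 / 49.77 = 1491000 BTU
Cost = 1491000/10⁶ × 28.6 = $42.63

42.6 dollars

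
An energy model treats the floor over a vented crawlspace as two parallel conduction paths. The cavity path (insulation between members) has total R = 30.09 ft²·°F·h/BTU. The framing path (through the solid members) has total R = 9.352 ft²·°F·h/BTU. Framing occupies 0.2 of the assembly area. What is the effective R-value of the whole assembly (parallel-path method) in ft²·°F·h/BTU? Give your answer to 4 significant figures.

20.85 ft²·°F·h/BTU

U_eff = 0.8/30.09 + 0.2/9.352 = 0.026587 + 0.021386 = 0.047973
R_eff = 1/U_eff = 20.845 ft²·°F·h/BTU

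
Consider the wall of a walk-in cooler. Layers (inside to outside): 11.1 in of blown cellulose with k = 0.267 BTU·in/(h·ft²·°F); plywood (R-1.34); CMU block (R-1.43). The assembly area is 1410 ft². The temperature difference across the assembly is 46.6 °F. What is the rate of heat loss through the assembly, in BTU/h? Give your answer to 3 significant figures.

1480 BTU/h

11.1/0.267 = 41.57
R_total = 41.57 + 1.34 + 1.43 = 44.34 ft²·°F·h/BTU
Q = A·ΔT/R = 1410 × 46.6 / 44.34 = 1482 BTU/h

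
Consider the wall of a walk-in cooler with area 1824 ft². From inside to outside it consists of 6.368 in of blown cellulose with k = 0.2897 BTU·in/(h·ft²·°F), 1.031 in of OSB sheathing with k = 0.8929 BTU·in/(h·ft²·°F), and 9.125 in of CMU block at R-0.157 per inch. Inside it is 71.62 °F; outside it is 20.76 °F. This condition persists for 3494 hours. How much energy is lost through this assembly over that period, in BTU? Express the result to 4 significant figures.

13190000 BTU

6.368/0.2897 = 21.981
1.031/0.8929 = 1.1547
9.125 × 0.157 = 1.4326
R_total = 21.981 + 1.1547 + 1.4326 = 24.569 ft²·°F·h/BTU
Q = 1824 × (71.62 − 20.76) / 24.569 = 3775.9 BTU/h
E = 3775.9 × 3494 = 13193000 BTU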